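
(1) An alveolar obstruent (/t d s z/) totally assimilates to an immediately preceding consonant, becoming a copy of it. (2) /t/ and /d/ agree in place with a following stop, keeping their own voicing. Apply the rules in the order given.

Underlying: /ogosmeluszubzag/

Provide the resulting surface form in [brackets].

[ogosmelussubbag]

Rule 1: /z/ after /s/ → [s] (total assimilation)
Rule 1: /z/ after /b/ → [b] (total assimilation)
After rule 1: ogosmelussubbag
Rule 2: no segment meets the rule's conditions; no change.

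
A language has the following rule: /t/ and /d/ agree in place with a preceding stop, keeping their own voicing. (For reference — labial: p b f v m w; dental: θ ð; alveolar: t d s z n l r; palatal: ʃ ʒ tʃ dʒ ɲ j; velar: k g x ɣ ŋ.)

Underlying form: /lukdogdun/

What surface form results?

/d/ after /k/ (velar) → [g]
/d/ after /g/ (velar) → [g]

[lukgoggun]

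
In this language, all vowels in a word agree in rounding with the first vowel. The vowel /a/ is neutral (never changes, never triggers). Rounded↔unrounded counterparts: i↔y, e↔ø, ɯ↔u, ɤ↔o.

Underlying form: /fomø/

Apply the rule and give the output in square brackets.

[fomø]

no segment meets the rule's conditions; no change.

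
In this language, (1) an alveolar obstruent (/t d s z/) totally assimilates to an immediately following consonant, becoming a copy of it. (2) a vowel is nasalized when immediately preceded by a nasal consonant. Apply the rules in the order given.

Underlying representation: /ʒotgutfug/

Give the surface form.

[ʒogguffug]

Rule 1: /t/ before /g/ → [g] (total assimilation)
Rule 1: /t/ before /f/ → [f] (total assimilation)
After rule 1: ʒogguffug
Rule 2: no segment meets the rule's conditions; no change.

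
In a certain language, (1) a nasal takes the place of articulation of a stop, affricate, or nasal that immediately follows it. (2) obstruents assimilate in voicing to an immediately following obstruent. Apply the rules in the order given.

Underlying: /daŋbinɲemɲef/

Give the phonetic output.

[dambiɲɲeɲɲef]

Rule 1: /ŋ/ before /b/ (labial) → [m]
Rule 1: /n/ before /ɲ/ (palatal) → [ɲ]
Rule 1: /m/ before /ɲ/ (palatal) → [ɲ]
After rule 1: dambiɲɲeɲɲef
Rule 2: no segment meets the rule's conditions; no change.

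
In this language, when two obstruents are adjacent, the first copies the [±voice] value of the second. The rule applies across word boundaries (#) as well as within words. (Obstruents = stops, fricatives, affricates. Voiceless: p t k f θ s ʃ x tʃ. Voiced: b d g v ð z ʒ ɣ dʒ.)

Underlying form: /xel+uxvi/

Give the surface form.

/x/ before /v/ (voiced) → [ɣ]

[xel+uɣvi]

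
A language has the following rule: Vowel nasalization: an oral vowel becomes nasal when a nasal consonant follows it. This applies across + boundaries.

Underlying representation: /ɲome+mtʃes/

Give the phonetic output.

/o/ before nasal /m/ → [õ]
/e/ before nasal /m/ → [ẽ]

[ɲõmẽ+mtʃes]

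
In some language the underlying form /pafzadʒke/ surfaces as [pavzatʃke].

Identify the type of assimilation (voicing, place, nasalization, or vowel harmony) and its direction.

/f/→[v] /dʒ/→[tʃ].
Each target copies a feature from the following segment, so the direction is regressive.

voicing assimilation, regressive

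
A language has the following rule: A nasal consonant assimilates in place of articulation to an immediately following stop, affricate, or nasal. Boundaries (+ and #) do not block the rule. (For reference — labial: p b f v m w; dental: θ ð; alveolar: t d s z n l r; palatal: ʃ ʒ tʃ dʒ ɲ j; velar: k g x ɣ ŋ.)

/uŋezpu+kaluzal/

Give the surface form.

no segment meets the rule's conditions; no change.

[uŋezpu+kaluzal]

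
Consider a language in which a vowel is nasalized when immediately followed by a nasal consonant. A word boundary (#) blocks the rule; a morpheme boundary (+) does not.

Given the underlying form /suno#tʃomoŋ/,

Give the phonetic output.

[sũno#tʃõmõŋ]

/u/ before nasal /n/ → [ũ]
/o/ before nasal /m/ → [õ]
/o/ before nasal /ŋ/ → [õ]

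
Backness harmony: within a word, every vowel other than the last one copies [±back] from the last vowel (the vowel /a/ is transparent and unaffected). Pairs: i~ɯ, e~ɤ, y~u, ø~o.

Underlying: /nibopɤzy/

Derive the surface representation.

[nibøpezy]

/o/ harmonizes with /y/ ([-back]) → [ø]
/ɤ/ harmonizes with /y/ ([-back]) → [e]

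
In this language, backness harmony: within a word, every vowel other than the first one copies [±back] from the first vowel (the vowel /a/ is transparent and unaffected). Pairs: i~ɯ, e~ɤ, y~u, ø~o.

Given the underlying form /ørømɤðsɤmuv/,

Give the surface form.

/ɤ/ harmonizes with /ø/ ([-back]) → [e]
/ɤ/ harmonizes with /ø/ ([-back]) → [e]
/u/ harmonizes with /ø/ ([-back]) → [y]

[ørømeðsemyv]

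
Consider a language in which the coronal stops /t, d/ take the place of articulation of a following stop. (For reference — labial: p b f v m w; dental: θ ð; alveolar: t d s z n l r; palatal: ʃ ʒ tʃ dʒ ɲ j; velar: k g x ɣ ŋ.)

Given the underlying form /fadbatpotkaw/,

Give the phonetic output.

[fabbappokkaw]

/d/ before /b/ (labial) → [b]
/t/ before /p/ (labial) → [p]
/t/ before /k/ (velar) → [k]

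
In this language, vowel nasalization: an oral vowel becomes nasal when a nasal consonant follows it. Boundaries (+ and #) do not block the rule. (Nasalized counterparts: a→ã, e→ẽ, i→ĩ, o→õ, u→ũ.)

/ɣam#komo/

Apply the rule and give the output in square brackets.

[ɣãm#kõmo]

/a/ before nasal /m/ → [ã]
/o/ before nasal /m/ → [õ]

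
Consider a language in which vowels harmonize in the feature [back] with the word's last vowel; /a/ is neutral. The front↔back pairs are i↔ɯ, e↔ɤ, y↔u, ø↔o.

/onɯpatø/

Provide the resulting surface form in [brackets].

/o/ harmonizes with /ø/ ([-back]) → [ø]
/ɯ/ harmonizes with /ø/ ([-back]) → [i]

[ønipatø]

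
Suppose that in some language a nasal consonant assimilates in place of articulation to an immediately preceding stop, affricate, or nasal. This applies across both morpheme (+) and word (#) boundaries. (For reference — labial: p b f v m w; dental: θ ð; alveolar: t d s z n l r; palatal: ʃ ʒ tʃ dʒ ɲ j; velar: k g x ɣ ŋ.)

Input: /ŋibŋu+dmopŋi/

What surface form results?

/ŋ/ after /b/ (labial) → [m]
/m/ after /d/ (alveolar) → [n]
/ŋ/ after /p/ (labial) → [m]

[ŋibmu+dnopmi]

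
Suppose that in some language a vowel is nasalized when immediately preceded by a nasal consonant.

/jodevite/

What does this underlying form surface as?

no segment meets the rule's conditions; no change.

[jodevite]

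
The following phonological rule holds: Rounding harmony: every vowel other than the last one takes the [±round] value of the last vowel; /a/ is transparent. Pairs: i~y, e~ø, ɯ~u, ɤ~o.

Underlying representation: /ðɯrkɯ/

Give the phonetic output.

[ðɯrkɯ]

no segment meets the rule's conditions; no change.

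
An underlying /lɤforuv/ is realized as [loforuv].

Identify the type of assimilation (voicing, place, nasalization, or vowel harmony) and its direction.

/ɤ/→[o].
Vowels agree with the last vowel, so the harmony is regressive.

vowel harmony, regressive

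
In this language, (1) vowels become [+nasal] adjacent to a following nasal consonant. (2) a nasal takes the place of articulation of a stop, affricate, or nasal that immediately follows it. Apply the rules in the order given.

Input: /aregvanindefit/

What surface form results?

[aregvãnĩndefit]

Rule 1: /a/ before nasal /n/ → [ã]
Rule 1: /i/ before nasal /n/ → [ĩ]
After rule 1: aregvãnĩndefit
Rule 2: no segment meets the rule's conditions; no change.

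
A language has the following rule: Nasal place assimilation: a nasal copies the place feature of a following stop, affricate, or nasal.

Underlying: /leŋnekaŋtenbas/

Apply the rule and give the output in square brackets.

[lennekantembas]

/ŋ/ before /n/ (alveolar) → [n]
/ŋ/ before /t/ (alveolar) → [n]
/n/ before /b/ (labial) → [m]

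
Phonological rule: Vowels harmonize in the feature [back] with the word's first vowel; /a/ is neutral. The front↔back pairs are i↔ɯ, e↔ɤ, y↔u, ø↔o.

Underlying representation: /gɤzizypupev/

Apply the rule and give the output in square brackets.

[gɤzɯzupupɤv]

/i/ harmonizes with /ɤ/ ([+back]) → [ɯ]
/y/ harmonizes with /ɤ/ ([+back]) → [u]
/e/ harmonizes with /ɤ/ ([+back]) → [ɤ]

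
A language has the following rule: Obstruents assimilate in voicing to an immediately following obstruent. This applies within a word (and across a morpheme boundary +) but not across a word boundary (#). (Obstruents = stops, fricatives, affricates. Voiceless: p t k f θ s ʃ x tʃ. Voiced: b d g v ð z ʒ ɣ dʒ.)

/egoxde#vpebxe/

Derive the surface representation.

[egoɣde#fpepxe]

/x/ before /d/ (voiced) → [ɣ]
/v/ before /p/ (voiceless) → [f]
/b/ before /x/ (voiceless) → [p]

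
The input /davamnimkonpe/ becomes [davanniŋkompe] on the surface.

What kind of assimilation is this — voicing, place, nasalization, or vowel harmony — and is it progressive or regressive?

/m/→[n] /m/→[ŋ] /n/→[m].
Each target copies a feature from the following segment, so the direction is regressive.

place assimilation, regressive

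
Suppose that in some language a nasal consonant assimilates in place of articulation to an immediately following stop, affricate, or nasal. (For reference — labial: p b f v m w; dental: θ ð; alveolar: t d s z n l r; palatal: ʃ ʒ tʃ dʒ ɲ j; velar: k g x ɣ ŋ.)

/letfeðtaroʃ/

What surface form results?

no segment meets the rule's conditions; no change.

[letfeðtaroʃ]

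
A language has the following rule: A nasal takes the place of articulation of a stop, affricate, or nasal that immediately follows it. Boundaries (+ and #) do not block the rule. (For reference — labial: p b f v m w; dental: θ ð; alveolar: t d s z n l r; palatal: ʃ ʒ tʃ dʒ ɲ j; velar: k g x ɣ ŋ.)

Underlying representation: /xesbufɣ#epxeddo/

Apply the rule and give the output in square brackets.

[xesbufɣ#epxeddo]

no segment meets the rule's conditions; no change.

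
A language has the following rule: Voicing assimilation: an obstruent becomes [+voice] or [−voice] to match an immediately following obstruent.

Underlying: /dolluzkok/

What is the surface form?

/z/ before /k/ (voiceless) → [s]

[dolluskok]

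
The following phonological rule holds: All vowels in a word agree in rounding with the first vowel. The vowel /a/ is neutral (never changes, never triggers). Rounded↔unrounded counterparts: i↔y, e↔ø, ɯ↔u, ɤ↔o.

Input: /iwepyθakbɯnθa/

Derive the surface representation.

[iwepiθakbɯnθa]

/y/ harmonizes with /i/ ([-round]) → [i]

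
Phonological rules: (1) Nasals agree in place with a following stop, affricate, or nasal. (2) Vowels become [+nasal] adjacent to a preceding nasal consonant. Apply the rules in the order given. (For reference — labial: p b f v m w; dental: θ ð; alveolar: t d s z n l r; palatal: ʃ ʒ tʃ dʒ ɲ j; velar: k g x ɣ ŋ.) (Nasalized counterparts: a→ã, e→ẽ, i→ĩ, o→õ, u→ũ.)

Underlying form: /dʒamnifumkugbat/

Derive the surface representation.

[dʒannĩfuŋkugbat]

Rule 1: /m/ before /n/ (alveolar) → [n]
Rule 1: /m/ before /k/ (velar) → [ŋ]
After rule 1: dʒannifuŋkugbat
Rule 2: /i/ after nasal /n/ → [ĩ]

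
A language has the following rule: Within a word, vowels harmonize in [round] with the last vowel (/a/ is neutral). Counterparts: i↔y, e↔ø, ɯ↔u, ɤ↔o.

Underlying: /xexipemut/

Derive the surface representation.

[xøxypømut]

/e/ harmonizes with /u/ ([+round]) → [ø]
/i/ harmonizes with /u/ ([+round]) → [y]
/e/ harmonizes with /u/ ([+round]) → [ø]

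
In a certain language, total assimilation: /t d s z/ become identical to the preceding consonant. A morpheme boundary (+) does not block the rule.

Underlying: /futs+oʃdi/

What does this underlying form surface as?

[futt+oʃʃi]

/s/ after /t/ → [t] (total assimilation)
/d/ after /ʃ/ → [ʃ] (total assimilation)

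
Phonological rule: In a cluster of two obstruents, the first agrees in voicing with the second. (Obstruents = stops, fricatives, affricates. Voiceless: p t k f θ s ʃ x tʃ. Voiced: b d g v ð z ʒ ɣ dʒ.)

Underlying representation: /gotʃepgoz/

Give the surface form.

[gotʃebgoz]

/p/ before /g/ (voiced) → [b]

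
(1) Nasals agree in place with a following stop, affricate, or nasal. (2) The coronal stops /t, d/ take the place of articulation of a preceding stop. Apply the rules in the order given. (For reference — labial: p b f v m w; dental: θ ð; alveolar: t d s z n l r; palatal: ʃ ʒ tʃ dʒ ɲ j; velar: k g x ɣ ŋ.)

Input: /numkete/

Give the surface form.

[nuŋkete]

Rule 1: /m/ before /k/ (velar) → [ŋ]
After rule 1: nuŋkete
Rule 2: no segment meets the rule's conditions; no change.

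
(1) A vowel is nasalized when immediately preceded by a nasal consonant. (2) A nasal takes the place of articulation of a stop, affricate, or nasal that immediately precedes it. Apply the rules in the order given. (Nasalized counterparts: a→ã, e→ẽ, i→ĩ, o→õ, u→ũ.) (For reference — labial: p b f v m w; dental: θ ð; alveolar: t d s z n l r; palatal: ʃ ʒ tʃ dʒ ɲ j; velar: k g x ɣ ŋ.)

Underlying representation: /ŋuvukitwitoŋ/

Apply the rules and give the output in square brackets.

Rule 1: /u/ after nasal /ŋ/ → [ũ]
After rule 1: ŋũvukitwitoŋ
Rule 2: no segment meets the rule's conditions; no change.

[ŋũvukitwitoŋ]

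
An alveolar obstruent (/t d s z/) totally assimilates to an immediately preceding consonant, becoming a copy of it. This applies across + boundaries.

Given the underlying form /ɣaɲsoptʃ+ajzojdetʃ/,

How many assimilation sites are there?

/s/ after /ɲ/ → [ɲ] (total assimilation)
/z/ after /j/ → [j] (total assimilation)
/d/ after /j/ → [j] (total assimilation)
3 segments change.

3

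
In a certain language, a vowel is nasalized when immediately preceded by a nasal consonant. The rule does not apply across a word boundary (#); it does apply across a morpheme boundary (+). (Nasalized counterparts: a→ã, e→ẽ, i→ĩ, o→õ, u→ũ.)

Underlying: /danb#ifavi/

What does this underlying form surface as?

[danb#ifavi]

no segment meets the rule's conditions; no change.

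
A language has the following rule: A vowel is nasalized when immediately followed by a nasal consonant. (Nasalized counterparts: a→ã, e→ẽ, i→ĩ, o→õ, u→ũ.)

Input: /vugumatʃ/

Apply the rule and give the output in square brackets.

[vugũmatʃ]

/u/ before nasal /m/ → [ũ]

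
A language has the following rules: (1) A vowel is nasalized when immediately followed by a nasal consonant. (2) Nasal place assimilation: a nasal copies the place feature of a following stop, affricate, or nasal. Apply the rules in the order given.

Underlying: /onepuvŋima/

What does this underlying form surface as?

Rule 1: /o/ before nasal /n/ → [õ]
Rule 1: /i/ before nasal /m/ → [ĩ]
After rule 1: õnepuvŋĩma
Rule 2: no segment meets the rule's conditions; no change.

[õnepuvŋĩma]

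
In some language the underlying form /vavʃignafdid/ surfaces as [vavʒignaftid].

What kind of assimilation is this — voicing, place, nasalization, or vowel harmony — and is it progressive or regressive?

voicing assimilation, progressive

/ʃ/→[ʒ] /d/→[t].
Each target copies a feature from the preceding segment, so the direction is progressive.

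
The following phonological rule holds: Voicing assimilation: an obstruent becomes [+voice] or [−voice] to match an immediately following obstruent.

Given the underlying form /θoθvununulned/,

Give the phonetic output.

[θoðvununulned]

/θ/ before /v/ (voiced) → [ð]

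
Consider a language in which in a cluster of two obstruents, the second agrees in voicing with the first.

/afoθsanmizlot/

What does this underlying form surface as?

[afoθsanmizlot]

no segment meets the rule's conditions; no change.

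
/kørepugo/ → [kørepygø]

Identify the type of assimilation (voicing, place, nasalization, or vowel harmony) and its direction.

/u/→[y] /o/→[ø].
Vowels agree with the first vowel, so the harmony is progressive.

vowel harmony, progressive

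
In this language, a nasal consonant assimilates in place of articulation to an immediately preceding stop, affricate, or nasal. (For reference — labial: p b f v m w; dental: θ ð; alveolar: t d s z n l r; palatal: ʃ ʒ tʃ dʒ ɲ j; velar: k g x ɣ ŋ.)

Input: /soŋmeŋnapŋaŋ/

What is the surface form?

/m/ after /ŋ/ (velar) → [ŋ]
/n/ after /ŋ/ (velar) → [ŋ]
/ŋ/ after /p/ (labial) → [m]

[soŋŋeŋŋapmaŋ]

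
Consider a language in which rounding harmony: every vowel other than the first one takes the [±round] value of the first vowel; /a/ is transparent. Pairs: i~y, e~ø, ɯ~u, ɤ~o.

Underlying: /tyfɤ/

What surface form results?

[tyfo]

/ɤ/ harmonizes with /y/ ([+round]) → [o]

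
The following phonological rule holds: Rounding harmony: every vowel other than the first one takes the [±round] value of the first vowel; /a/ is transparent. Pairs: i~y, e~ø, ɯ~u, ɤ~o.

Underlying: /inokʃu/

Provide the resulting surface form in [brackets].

[inɤkʃɯ]

/o/ harmonizes with /i/ ([-round]) → [ɤ]
/u/ harmonizes with /i/ ([-round]) → [ɯ]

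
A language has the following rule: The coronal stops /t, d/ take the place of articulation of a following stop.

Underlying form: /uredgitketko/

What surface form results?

[ureggikkekko]

/d/ before /g/ (velar) → [g]
/t/ before /k/ (velar) → [k]
/t/ before /k/ (velar) → [k]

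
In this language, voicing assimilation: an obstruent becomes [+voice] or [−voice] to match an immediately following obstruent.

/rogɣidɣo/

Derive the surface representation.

no segment meets the rule's conditions; no change.

[rogɣidɣo]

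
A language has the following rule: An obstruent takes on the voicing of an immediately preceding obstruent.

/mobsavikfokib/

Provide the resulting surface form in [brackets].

[mobzavikfokib]

/s/ after /b/ (voiced) → [z]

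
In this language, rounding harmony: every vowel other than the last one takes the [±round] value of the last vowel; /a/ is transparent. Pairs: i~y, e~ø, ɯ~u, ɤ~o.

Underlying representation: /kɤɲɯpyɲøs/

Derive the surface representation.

[koɲupyɲøs]

/ɤ/ harmonizes with /ø/ ([+round]) → [o]
/ɯ/ harmonizes with /ø/ ([+round]) → [u]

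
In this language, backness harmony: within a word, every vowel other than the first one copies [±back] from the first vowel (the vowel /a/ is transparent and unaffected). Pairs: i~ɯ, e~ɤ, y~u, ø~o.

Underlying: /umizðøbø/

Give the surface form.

[umɯzðobo]

/i/ harmonizes with /u/ ([+back]) → [ɯ]
/ø/ harmonizes with /u/ ([+back]) → [o]
/ø/ harmonizes with /u/ ([+back]) → [o]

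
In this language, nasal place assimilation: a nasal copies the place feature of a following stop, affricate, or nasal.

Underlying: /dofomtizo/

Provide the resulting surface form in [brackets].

[dofontizo]

/m/ before /t/ (alveolar) → [n]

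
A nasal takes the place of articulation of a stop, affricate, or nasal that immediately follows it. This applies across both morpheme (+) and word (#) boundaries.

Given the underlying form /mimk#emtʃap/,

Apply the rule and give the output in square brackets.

/m/ before /k/ (velar) → [ŋ]
/m/ before /tʃ/ (palatal) → [ɲ]

[miŋk#eɲtʃap]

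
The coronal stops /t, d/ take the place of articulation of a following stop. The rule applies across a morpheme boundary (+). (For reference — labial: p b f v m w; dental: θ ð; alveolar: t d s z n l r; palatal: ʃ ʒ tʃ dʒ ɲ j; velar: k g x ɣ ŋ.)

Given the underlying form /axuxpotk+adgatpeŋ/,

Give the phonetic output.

/t/ before /k/ (velar) → [k]
/d/ before /g/ (velar) → [g]
/t/ before /p/ (labial) → [p]

[axuxpokk+aggappeŋ]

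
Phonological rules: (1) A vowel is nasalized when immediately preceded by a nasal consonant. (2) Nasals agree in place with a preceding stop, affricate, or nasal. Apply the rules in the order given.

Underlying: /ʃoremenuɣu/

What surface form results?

[ʃoremẽnũɣu]

Rule 1: /e/ after nasal /m/ → [ẽ]
Rule 1: /u/ after nasal /n/ → [ũ]
After rule 1: ʃoremẽnũɣu
Rule 2: no segment meets the rule's conditions; no change.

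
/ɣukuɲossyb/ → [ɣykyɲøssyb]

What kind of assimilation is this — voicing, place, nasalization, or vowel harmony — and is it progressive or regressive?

vowel harmony, regressive

/u/→[y] /u/→[y] /o/→[ø].
Vowels agree with the last vowel, so the harmony is regressive.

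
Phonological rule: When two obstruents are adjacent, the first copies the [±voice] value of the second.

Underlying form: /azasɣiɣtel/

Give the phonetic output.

/s/ before /ɣ/ (voiced) → [z]
/ɣ/ before /t/ (voiceless) → [x]

[azazɣixtel]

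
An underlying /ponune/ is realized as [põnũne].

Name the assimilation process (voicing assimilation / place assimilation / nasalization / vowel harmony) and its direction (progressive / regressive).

/o/→[õ] /u/→[ũ].
Each target copies a feature from the following segment, so the direction is regressive.

nasalization, regressive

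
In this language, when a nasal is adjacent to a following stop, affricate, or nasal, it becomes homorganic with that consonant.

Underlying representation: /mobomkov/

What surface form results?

/m/ before /k/ (velar) → [ŋ]

[moboŋkov]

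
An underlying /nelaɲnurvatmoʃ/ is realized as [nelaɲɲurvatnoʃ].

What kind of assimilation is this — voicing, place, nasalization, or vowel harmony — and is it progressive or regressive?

place assimilation, progressive

/n/→[ɲ] /m/→[n].
Each target copies a feature from the preceding segment, so the direction is progressive.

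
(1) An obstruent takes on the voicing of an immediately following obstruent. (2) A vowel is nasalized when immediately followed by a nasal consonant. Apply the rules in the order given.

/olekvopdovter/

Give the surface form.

Rule 1: /k/ before /v/ (voiced) → [g]
Rule 1: /p/ before /d/ (voiced) → [b]
Rule 1: /v/ before /t/ (voiceless) → [f]
After rule 1: olegvobdofter
Rule 2: no segment meets the rule's conditions; no change.

[olegvobdofter]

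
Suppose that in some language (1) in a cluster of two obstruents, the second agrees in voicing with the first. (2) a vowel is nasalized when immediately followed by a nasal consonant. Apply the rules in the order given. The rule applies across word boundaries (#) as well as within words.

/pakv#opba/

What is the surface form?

Rule 1: /v/ after /k/ (voiceless) → [f]
Rule 1: /b/ after /p/ (voiceless) → [p]
After rule 1: pakf#oppa
Rule 2: no segment meets the rule's conditions; no change.

[pakf#oppa]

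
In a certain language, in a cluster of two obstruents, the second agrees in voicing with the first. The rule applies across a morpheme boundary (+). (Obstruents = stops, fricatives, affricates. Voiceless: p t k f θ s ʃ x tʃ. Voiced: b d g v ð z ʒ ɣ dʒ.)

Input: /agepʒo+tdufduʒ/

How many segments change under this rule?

/ʒ/ after /p/ (voiceless) → [ʃ]
/d/ after /t/ (voiceless) → [t]
/d/ after /f/ (voiceless) → [t]
3 segments change.

3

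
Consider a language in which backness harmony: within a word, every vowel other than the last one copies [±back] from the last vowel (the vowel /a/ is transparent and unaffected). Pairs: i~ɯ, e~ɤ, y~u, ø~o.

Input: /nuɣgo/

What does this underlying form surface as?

no segment meets the rule's conditions; no change.

[nuɣgo]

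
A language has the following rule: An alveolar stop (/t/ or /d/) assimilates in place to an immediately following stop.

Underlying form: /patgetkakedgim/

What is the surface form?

/t/ before /g/ (velar) → [k]
/t/ before /k/ (velar) → [k]
/d/ before /g/ (velar) → [g]

[pakgekkakeggim]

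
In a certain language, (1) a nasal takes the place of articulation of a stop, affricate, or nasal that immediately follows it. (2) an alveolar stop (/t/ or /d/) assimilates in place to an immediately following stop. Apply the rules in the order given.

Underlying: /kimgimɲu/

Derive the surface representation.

Rule 1: /m/ before /g/ (velar) → [ŋ]
Rule 1: /m/ before /ɲ/ (palatal) → [ɲ]
After rule 1: kiŋgiɲɲu
Rule 2: no segment meets the rule's conditions; no change.

[kiŋgiɲɲu]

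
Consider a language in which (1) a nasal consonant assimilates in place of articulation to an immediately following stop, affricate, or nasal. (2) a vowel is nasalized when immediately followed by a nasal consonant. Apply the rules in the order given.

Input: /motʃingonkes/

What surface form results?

[motʃĩŋgõŋkes]

Rule 1: /n/ before /g/ (velar) → [ŋ]
Rule 1: /n/ before /k/ (velar) → [ŋ]
After rule 1: motʃiŋgoŋkes
Rule 2: /i/ before nasal /ŋ/ → [ĩ]
Rule 2: /o/ before nasal /ŋ/ → [õ]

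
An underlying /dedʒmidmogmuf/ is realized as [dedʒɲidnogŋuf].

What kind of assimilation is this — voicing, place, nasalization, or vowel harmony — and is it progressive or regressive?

/m/→[ɲ] /m/→[n] /m/→[ŋ].
Each target copies a feature from the preceding segment, so the direction is progressive.

place assimilation, progressive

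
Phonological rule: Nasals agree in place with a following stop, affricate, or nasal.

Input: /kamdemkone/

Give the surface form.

[kandeŋkone]

/m/ before /d/ (alveolar) → [n]
/m/ before /k/ (velar) → [ŋ]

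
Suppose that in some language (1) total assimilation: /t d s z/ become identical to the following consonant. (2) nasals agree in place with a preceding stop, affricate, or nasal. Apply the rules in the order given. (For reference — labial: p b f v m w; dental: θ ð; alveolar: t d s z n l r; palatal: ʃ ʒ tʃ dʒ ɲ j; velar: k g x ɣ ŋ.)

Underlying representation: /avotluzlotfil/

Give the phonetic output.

Rule 1: /t/ before /l/ → [l] (total assimilation)
Rule 1: /z/ before /l/ → [l] (total assimilation)
Rule 1: /t/ before /f/ → [f] (total assimilation)
After rule 1: avollulloffil
Rule 2: no segment meets the rule's conditions; no change.

[avollulloffil]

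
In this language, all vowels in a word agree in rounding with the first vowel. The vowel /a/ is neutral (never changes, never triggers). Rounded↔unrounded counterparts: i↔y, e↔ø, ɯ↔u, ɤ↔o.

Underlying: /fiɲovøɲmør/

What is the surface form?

/o/ harmonizes with /i/ ([-round]) → [ɤ]
/ø/ harmonizes with /i/ ([-round]) → [e]
/ø/ harmonizes with /i/ ([-round]) → [e]

[fiɲɤveɲmer]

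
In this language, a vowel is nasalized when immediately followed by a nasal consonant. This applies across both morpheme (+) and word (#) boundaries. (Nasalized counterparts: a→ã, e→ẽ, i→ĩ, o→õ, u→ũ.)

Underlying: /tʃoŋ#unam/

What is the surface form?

/o/ before nasal /ŋ/ → [õ]
/u/ before nasal /n/ → [ũ]
/a/ before nasal /m/ → [ã]

[tʃõŋ#ũnãm]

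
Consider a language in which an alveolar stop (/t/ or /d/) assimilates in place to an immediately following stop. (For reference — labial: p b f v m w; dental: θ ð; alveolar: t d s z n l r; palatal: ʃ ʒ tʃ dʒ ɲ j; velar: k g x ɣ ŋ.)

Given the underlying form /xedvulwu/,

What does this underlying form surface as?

no segment meets the rule's conditions; no change.

[xedvulwu]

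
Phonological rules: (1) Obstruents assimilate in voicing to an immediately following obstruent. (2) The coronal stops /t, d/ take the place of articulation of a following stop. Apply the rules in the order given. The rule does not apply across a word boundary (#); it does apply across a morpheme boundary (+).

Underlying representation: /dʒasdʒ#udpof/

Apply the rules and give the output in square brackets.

Rule 1: /s/ before /dʒ/ (voiced) → [z]
Rule 1: /d/ before /p/ (voiceless) → [t]
After rule 1: dʒazdʒ#utpof
Rule 2: /t/ before /p/ (labial) → [p]

[dʒazdʒ#uppof]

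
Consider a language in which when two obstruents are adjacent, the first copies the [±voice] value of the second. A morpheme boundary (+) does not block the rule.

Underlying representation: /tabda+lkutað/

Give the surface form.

no segment meets the rule's conditions; no change.

[tabda+lkutað]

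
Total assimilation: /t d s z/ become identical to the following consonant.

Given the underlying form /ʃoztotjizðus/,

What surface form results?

/z/ before /t/ → [t] (total assimilation)
/t/ before /j/ → [j] (total assimilation)
/z/ before /ð/ → [ð] (total assimilation)

[ʃottojjiððus]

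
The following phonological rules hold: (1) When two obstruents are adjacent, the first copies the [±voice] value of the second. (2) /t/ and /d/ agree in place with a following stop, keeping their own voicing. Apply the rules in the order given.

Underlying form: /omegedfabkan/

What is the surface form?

[omegetfapkan]

Rule 1: /d/ before /f/ (voiceless) → [t]
Rule 1: /b/ before /k/ (voiceless) → [p]
After rule 1: omegetfapkan
Rule 2: no segment meets the rule's conditions; no change.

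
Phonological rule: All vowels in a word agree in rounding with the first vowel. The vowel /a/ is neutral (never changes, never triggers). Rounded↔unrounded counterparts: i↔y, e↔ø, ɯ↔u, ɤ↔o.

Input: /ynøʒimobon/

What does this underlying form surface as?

[ynøʒymobon]

/i/ harmonizes with /y/ ([+round]) → [y]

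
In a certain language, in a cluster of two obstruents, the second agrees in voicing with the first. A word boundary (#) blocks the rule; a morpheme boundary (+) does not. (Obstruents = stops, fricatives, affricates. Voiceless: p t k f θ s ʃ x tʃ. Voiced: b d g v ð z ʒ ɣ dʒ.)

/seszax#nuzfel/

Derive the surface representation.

[sessax#nuzvel]

/z/ after /s/ (voiceless) → [s]
/f/ after /z/ (voiced) → [v]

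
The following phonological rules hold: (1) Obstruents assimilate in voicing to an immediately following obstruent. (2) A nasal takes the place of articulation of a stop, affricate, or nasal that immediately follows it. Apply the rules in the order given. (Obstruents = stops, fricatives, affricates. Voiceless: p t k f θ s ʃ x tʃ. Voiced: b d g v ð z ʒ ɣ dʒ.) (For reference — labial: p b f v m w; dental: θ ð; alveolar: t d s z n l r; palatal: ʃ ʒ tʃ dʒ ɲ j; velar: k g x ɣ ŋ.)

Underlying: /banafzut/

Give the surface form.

Rule 1: /f/ before /z/ (voiced) → [v]
After rule 1: banavzut
Rule 2: no segment meets the rule's conditions; no change.

[banavzut]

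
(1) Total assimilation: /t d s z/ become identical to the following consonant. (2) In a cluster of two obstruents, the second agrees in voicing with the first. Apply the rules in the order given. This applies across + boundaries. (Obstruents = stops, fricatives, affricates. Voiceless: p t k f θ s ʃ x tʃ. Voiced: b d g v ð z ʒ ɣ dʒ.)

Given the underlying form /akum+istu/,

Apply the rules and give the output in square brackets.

Rule 1: /s/ before /t/ → [t] (total assimilation)
After rule 1: akum+ittu
Rule 2: no segment meets the rule's conditions; no change.

[akum+ittu]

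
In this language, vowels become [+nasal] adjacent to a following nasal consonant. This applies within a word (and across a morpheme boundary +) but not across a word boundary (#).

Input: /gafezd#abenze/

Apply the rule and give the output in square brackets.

[gafezd#abẽnze]

/e/ before nasal /n/ → [ẽ]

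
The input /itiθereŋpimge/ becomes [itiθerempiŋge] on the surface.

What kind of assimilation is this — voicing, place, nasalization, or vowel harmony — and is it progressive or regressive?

place assimilation, regressive

/ŋ/→[m] /m/→[ŋ].
Each target copies a feature from the following segment, so the direction is regressive.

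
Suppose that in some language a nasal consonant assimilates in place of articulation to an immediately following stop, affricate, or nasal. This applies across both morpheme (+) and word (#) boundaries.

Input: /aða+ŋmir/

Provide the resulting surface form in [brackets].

[aða+mmir]

/ŋ/ before /m/ (labial) → [m]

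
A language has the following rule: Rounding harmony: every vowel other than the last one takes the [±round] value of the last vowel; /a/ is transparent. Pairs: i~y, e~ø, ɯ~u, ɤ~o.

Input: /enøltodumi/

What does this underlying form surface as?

[eneltɤdɯmi]

/ø/ harmonizes with /i/ ([-round]) → [e]
/o/ harmonizes with /i/ ([-round]) → [ɤ]
/u/ harmonizes with /i/ ([-round]) → [ɯ]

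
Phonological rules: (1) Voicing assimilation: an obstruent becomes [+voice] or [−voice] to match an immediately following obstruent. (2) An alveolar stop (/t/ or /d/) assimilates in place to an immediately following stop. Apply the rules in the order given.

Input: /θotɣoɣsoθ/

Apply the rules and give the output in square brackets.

Rule 1: /t/ before /ɣ/ (voiced) → [d]
Rule 1: /ɣ/ before /s/ (voiceless) → [x]
After rule 1: θodɣoxsoθ
Rule 2: no segment meets the rule's conditions; no change.

[θodɣoxsoθ]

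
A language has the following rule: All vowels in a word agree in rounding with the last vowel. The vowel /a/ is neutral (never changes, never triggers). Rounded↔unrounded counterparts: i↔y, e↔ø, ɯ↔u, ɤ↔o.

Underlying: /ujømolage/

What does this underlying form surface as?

/u/ harmonizes with /e/ ([-round]) → [ɯ]
/ø/ harmonizes with /e/ ([-round]) → [e]
/o/ harmonizes with /e/ ([-round]) → [ɤ]

[ɯjemɤlage]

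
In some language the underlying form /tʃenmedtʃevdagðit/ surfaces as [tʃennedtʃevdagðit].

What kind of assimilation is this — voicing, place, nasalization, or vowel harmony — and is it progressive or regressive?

/m/→[n].
Each target copies a feature from the preceding segment, so the direction is progressive.

place assimilation, progressive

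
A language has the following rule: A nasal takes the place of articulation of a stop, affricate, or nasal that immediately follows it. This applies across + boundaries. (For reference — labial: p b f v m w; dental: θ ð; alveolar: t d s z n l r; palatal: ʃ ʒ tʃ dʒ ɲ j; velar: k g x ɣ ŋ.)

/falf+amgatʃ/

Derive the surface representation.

[falf+aŋgatʃ]

/m/ before /g/ (velar) → [ŋ]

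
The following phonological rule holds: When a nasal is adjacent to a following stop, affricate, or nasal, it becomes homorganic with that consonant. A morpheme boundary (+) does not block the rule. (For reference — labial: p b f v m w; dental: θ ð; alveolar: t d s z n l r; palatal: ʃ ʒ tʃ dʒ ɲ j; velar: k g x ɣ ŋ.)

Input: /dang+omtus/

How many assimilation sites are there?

2

/n/ before /g/ (velar) → [ŋ]
/m/ before /t/ (alveolar) → [n]
2 segments change.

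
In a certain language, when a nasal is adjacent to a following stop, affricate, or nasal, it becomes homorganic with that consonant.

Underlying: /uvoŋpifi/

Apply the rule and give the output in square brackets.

/ŋ/ before /p/ (labial) → [m]

[uvompifi]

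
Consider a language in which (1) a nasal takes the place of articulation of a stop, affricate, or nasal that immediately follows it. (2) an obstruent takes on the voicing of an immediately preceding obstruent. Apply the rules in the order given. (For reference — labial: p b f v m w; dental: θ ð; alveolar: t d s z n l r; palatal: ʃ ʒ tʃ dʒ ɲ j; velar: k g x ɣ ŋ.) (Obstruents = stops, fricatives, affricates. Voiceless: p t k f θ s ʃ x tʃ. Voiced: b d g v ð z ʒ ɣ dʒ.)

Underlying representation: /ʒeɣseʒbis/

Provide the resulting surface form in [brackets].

Rule 1: no segment meets the rule's conditions; no change.
After rule 1: ʒeɣseʒbis
Rule 2: /s/ after /ɣ/ (voiced) → [z]

[ʒeɣzeʒbis]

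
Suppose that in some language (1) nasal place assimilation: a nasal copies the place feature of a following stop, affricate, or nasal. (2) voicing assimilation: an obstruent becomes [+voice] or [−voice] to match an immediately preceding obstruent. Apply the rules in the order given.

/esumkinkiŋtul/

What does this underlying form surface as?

[esuŋkiŋkintul]

Rule 1: /m/ before /k/ (velar) → [ŋ]
Rule 1: /n/ before /k/ (velar) → [ŋ]
Rule 1: /ŋ/ before /t/ (alveolar) → [n]
After rule 1: esuŋkiŋkintul
Rule 2: no segment meets the rule's conditions; no change.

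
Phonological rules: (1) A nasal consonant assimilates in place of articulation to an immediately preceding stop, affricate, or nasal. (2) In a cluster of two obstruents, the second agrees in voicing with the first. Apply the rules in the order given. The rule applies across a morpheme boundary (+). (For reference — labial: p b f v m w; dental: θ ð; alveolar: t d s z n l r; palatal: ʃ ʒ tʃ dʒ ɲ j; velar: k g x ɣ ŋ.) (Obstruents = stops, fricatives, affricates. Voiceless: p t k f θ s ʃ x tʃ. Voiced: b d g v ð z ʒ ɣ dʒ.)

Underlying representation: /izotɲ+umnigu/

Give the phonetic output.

Rule 1: /ɲ/ after /t/ (alveolar) → [n]
Rule 1: /n/ after /m/ (labial) → [m]
After rule 1: izotn+ummigu
Rule 2: no segment meets the rule's conditions; no change.

[izotn+ummigu]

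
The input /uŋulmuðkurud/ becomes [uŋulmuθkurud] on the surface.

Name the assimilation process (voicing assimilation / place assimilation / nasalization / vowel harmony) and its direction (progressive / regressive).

/ð/→[θ].
Each target copies a feature from the following segment, so the direction is regressive.

voicing assimilation, regressive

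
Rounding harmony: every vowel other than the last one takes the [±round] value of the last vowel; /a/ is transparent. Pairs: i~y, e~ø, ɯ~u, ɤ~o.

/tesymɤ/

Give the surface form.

/y/ harmonizes with /ɤ/ ([-round]) → [i]

[tesimɤ]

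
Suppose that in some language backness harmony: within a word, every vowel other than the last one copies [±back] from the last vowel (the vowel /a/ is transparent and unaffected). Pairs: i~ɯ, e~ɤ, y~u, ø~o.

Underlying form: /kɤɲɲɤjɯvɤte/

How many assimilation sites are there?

/ɤ/ harmonizes with /e/ ([-back]) → [e]
/ɤ/ harmonizes with /e/ ([-back]) → [e]
/ɯ/ harmonizes with /e/ ([-back]) → [i]
/ɤ/ harmonizes with /e/ ([-back]) → [e]
4 segments change.

4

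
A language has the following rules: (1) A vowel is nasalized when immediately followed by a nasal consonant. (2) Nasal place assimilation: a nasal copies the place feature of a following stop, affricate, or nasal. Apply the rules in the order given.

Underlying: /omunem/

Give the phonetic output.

[õmũnẽm]

Rule 1: /o/ before nasal /m/ → [õ]
Rule 1: /u/ before nasal /n/ → [ũ]
Rule 1: /e/ before nasal /m/ → [ẽ]
After rule 1: õmũnẽm
Rule 2: no segment meets the rule's conditions; no change.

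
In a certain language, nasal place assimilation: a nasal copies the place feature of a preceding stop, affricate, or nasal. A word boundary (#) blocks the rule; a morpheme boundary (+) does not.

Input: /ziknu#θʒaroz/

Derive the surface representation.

[zikŋu#θʒaroz]

/n/ after /k/ (velar) → [ŋ]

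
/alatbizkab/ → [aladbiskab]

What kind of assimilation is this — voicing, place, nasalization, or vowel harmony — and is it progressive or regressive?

/t/→[d] /z/→[s].
Each target copies a feature from the following segment, so the direction is regressive.

voicing assimilation, regressive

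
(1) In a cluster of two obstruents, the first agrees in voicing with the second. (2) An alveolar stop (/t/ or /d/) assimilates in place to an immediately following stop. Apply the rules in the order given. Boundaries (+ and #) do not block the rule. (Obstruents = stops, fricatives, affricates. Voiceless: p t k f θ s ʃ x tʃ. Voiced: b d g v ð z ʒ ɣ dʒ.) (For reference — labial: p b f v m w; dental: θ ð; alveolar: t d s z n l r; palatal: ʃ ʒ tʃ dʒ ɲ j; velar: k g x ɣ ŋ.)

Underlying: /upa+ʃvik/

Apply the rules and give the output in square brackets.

Rule 1: /ʃ/ before /v/ (voiced) → [ʒ]
After rule 1: upa+ʒvik
Rule 2: no segment meets the rule's conditions; no change.

[upa+ʒvik]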